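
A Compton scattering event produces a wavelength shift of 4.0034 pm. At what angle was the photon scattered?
130.54°

From the Compton formula Δλ = λ_C(1 - cos θ), we can solve for θ:

cos θ = 1 - Δλ/λ_C

Given:
- Δλ = 4.0034 pm
- λ_C = h/(m_e·c) ≈ 2.42631024 pm

cos θ = 1 - 4.0034/2.42631024
cos θ = 1 - 1.649995
cos θ = -0.649995

θ = arccos(-0.649995)
θ = 130.54°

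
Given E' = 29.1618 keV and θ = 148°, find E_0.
32.5999 keV

Convert final energy to wavelength (hc ≈ 1239.842 keV·pm):
λ' = hc/E' = 1239.842 / 29.1618 = 42.5160 pm

Calculate the Compton shift:
Δλ = λ_C(1 - cos(148°))
Δλ = 2.4263 × (1 - cos(148°))
Δλ = 4.4839 pm

Initial wavelength:
λ = λ' - Δλ = 42.5160 - 4.4839 = 38.0320 pm

Initial energy:
E = hc/λ = 1239.842 / 38.0320 = 32.5999 keV

(Intermediate values are shown rounded; full precision is carried through to the final answer.)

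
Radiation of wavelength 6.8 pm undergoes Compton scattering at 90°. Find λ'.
9.2263 pm

Using the Compton formula: λ' = λ + λ_C(1 − cos θ)

For θ = 90°, cos θ = 0 (exact) = 0.0000, so:
1 − cos 90° = 1 − (0) = 1.0000

Δλ = λ_C × 1.0000 = 2.4263 × 1.0000 = 2.4263 pm

λ' = 6.8 + 2.4263 = 9.2263 pm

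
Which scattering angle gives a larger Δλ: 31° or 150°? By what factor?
150° produces the larger shift by a factor of 13.064

Calculate both shifts using Δλ = λ_C(1 - cos θ):

For θ₁ = 31°:
Δλ₁ = 2.4263 × (1 - cos(31°))
Δλ₁ = 2.4263 × 0.1428
Δλ₁ = 0.3466 pm

For θ₂ = 150°:
Δλ₂ = 2.4263 × (1 - cos(150°))
Δλ₂ = 2.4263 × 1.8660
Δλ₂ = 4.5276 pm

The 150° angle produces the larger shift.
Ratio: 4.5276/0.3466 = 13.064

(Intermediate values are shown rounded; full precision is carried through to the final answer.)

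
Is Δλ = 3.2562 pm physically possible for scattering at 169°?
No, inconsistent

Calculate the expected shift for θ = 169°:

Δλ_expected = λ_C(1 - cos(169°))
Δλ_expected = 2.4263 × (1 - cos(169°))
Δλ_expected = 2.4263 × 1.9816
Δλ_expected = 4.8080 pm

Given shift: 3.2562 pm
Expected shift: 4.8080 pm
Difference: 1.5519 pm

The values do not match. The given shift corresponds to θ ≈ 110.0°, not 169°.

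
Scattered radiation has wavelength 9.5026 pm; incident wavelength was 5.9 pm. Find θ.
119.00°

First find the wavelength shift:
Δλ = λ' - λ = 9.5026 - 5.9 = 3.6026 pm

Using Δλ = λ_C(1 - cos θ), with λ_C = h/(m_e·c) ≈ 2.42631024 pm:
cos θ = 1 - Δλ/λ_C
cos θ = 1 - 3.6026/2.42631024
cos θ = -0.484806

θ = arccos(-0.484806)
θ = 119.00°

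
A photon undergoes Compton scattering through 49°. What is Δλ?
0.8345 pm

Using the Compton scattering formula:
Δλ = λ_C(1 - cos θ)

where λ_C = h/(m_e·c) ≈ 2.4263 pm is the Compton wavelength of an electron.

For θ = 49°:
cos(49°) = 0.6561
1 - cos(49°) = 0.3439

Δλ = 2.4263 × 0.3439
Δλ = 0.8345 pm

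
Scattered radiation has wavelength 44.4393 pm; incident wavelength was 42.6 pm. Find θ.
76.00°

First find the wavelength shift:
Δλ = λ' - λ = 44.4393 - 42.6 = 1.8393 pm

Using Δλ = λ_C(1 - cos θ), with λ_C = h/(m_e·c) ≈ 2.42631024 pm:
cos θ = 1 - Δλ/λ_C
cos θ = 1 - 1.8393/2.42631024
cos θ = 0.241935

θ = arccos(0.241935)
θ = 76.00°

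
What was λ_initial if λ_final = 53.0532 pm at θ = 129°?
49.1000 pm

From λ' = λ + Δλ, we have λ = λ' - Δλ

First calculate the Compton shift:
Δλ = λ_C(1 - cos θ)
Δλ = 2.4263 × (1 - cos(129°))
Δλ = 2.4263 × 1.6293
Δλ = 3.9532 pm

Initial wavelength:
λ = λ' - Δλ
λ = 53.0532 - 3.9532
λ = 49.1000 pm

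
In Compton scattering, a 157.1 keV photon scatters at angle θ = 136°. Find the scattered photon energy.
102.7745 keV

First convert energy to wavelength:
λ = hc/E, with hc ≈ 1239.842 keV·pm (i.e. 1239.842 eV·nm)

For E = 157.1 keV = 157100 eV:
λ = 1239.842 keV·pm / 157.1 keV
λ = 7.8921 pm

Calculate the Compton shift:
Δλ = λ_C(1 - cos(136°)) = 2.4263 × 1.7193
Δλ = 4.1717 pm

Final wavelength:
λ' = 7.8921 + 4.1717 = 12.0637 pm

Final energy:
E' = hc/λ' = 1239.842 / 12.0637 = 102.7745 keV

(Intermediate values are shown rounded; full precision is carried through to the final answer.)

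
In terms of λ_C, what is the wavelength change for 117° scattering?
1.4540 λ_C

The Compton shift formula is:
Δλ = λ_C(1 - cos θ)

Dividing both sides by λ_C:
Δλ/λ_C = 1 - cos θ

For θ = 117°:
Δλ/λ_C = 1 - cos(117°)
Δλ/λ_C = 1 - -0.4540
Δλ/λ_C = 1.4540

This means the shift is 1.4540 × λ_C = 3.5278 pm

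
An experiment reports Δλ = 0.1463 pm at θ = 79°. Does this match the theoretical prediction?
No, inconsistent

Calculate the expected shift for θ = 79°:

Δλ_expected = λ_C(1 - cos(79°))
Δλ_expected = 2.4263 × (1 - cos(79°))
Δλ_expected = 2.4263 × 0.8092
Δλ_expected = 1.9633 pm

Given shift: 0.1463 pm
Expected shift: 1.9633 pm
Difference: 1.8170 pm

The values do not match. The given shift corresponds to θ ≈ 20.0°, not 79°.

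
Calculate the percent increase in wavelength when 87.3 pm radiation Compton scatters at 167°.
5.4873%

Calculate the Compton shift:
Δλ = λ_C(1 - cos(167°))
Δλ = 2.4263 × (1 - cos(167°))
Δλ = 2.4263 × 1.9744
Δλ = 4.7904 pm

Percentage change:
(Δλ/λ₀) × 100 = (4.7904/87.3) × 100
= 5.4873%

(Intermediate values are shown rounded; full precision is carried through to the final answer.)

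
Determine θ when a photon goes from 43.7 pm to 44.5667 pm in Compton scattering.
50.00°

First find the wavelength shift:
Δλ = λ' - λ = 44.5667 - 43.7 = 0.8667 pm

Using Δλ = λ_C(1 - cos θ), with λ_C = h/(m_e·c) ≈ 2.42631024 pm:
cos θ = 1 - Δλ/λ_C
cos θ = 1 - 0.8667/2.42631024
cos θ = 0.642791

θ = arccos(0.642791)
θ = 50.00°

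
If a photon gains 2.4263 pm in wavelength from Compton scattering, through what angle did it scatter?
90.00°

From the Compton formula Δλ = λ_C(1 - cos θ), we can solve for θ:

cos θ = 1 - Δλ/λ_C

Given:
- Δλ = 2.4263 pm
- λ_C = h/(m_e·c) ≈ 2.42631024 pm

cos θ = 1 - 2.4263/2.42631024
cos θ = 1 - 0.999996
cos θ = 0.000004

θ = arccos(0.000004)
θ = 90.00°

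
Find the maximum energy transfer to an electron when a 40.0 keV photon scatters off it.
5.4146 keV

Maximum energy transfer occurs at θ = 180° (backscattering).

Initial photon: E₀ = 40.0 keV → λ₀ = 30.9960 pm

Maximum Compton shift (at 180°):
Δλ_max = 2λ_C = 2 × 2.4263 = 4.8526 pm

Final wavelength:
λ' = 30.9960 + 4.8526 = 35.8487 pm

Minimum photon energy (maximum energy to electron):
E'_min = hc/λ' = 34.5854 keV

Maximum electron kinetic energy:
K_max = E₀ - E'_min = 40.0000 - 34.5854 = 5.4146 keV

(Intermediate values are shown rounded; full precision is carried through to the final answer.)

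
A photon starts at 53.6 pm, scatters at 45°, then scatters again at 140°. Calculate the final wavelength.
58.5956 pm

Apply Compton shift twice:

First scattering at θ₁ = 45°:
Δλ₁ = λ_C(1 - cos(45°))
Δλ₁ = 2.4263 × 0.2929
Δλ₁ = 0.7106 pm

After first scattering:
λ₁ = 53.6 + 0.7106 = 54.3106 pm

Second scattering at θ₂ = 140°:
Δλ₂ = λ_C(1 - cos(140°))
Δλ₂ = 2.4263 × 1.7660
Δλ₂ = 4.2850 pm

Final wavelength:
λ₂ = 54.3106 + 4.2850 = 58.5956 pm

Total shift: Δλ_total = 0.7106 + 4.2850 = 4.9956 pm

(Intermediate values are shown rounded; full precision is carried through to the final answer.)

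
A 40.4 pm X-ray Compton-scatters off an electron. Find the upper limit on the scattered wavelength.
45.2526 pm (at θ = 180°)

The Compton shift is Δλ = λ_C(1 − cos θ).

Since cos θ ranges from −1 to 1, the factor (1 − cos θ) ranges from 0 to 2; the maximum shift occurs at θ = 180° (backscattering):
Δλ_max = 2λ_C = 2 × 2.4263 pm = 4.8526 pm

Maximum scattered wavelength:
λ'_max = λ₀ + Δλ_max = 40.4 + 4.8526 = 45.2526 pm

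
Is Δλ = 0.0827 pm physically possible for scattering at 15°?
Yes, consistent

Calculate the expected shift for θ = 15°:

Δλ_expected = λ_C(1 - cos(15°))
Δλ_expected = 2.4263 × (1 - cos(15°))
Δλ_expected = 2.4263 × 0.0341
Δλ_expected = 0.0827 pm

Given shift: 0.0827 pm
Expected shift: 0.0827 pm
Difference: 0.0000 pm

The values match. This is consistent with Compton scattering at the stated angle.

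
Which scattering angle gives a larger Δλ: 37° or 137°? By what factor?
137° produces the larger shift by a factor of 8.598

Calculate both shifts using Δλ = λ_C(1 - cos θ):

For θ₁ = 37°:
Δλ₁ = 2.4263 × (1 - cos(37°))
Δλ₁ = 2.4263 × 0.2014
Δλ₁ = 0.4886 pm

For θ₂ = 137°:
Δλ₂ = 2.4263 × (1 - cos(137°))
Δλ₂ = 2.4263 × 1.7314
Δλ₂ = 4.2008 pm

The 137° angle produces the larger shift.
Ratio: 4.2008/0.4886 = 8.598

(Intermediate values are shown rounded; full precision is carried through to the final answer.)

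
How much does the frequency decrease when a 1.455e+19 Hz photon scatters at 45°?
4.851e+17 Hz (decrease)

Convert frequency to wavelength (c = 299792458 m/s):
λ₀ = c/f₀ = 299792458/1.455e+19 = 2.0604293e-11 m = 20.6043 pm

Calculate Compton shift:
Δλ = λ_C(1 - cos(45°)) = 0.7106 pm

Final wavelength:
λ' = λ₀ + Δλ = 20.6043 + 0.7106 = 21.3149 pm

Final frequency:
f' = c/λ' = 299792458/2.1314942e-11 = 1.4064896e+19 Hz

Frequency shift (decrease):
Δf = f₀ - f' = 1.455e+19 - 1.4064896e+19 = 4.851e+17 Hz

(Intermediate values are shown rounded; full precision is carried through to the final answer.)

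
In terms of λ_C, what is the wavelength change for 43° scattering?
0.2686 λ_C

The Compton shift formula is:
Δλ = λ_C(1 - cos θ)

Dividing both sides by λ_C:
Δλ/λ_C = 1 - cos θ

For θ = 43°:
Δλ/λ_C = 1 - cos(43°)
Δλ/λ_C = 1 - 0.7314
Δλ/λ_C = 0.2686

This means the shift is 0.2686 × λ_C = 0.6518 pm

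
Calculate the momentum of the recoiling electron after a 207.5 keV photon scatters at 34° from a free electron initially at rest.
6.3116e-23 kg·m/s

The electron is initially at rest, so by conservation of momentum:
p⃗_e = p⃗₀ − p⃗'  (incident photon momentum minus scattered photon momentum)

Photon momentum magnitudes (p = h/λ = E/c):
λ₀ = hc/E₀ = 5.9751 pm → p₀ = h/λ₀ = 1.1089e-22 kg·m/s
Δλ = λ_C(1 − cos 34°) = 0.4148 pm
λ' = 6.3899 pm → p' = h/λ' = 1.0370e-22 kg·m/s

The scattered photon makes angle θ = 34° with the incident direction, so by the law of cosines:
|p⃗_e|² = p₀² + p'² − 2p₀p'cos θ
|p⃗_e|² = (1.1089e-22)² + (1.0370e-22)² − 2·1.1089e-22·1.0370e-22·cos(34°)
|p⃗_e| = 6.3116e-23 kg·m/s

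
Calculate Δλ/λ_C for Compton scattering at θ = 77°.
0.7750 λ_C

The Compton shift formula is:
Δλ = λ_C(1 - cos θ)

Dividing both sides by λ_C:
Δλ/λ_C = 1 - cos θ

For θ = 77°:
Δλ/λ_C = 1 - cos(77°)
Δλ/λ_C = 1 - 0.2250
Δλ/λ_C = 0.7750

This means the shift is 0.7750 × λ_C = 1.8805 pm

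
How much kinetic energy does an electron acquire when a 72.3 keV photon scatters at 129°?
13.5448 keV

By energy conservation: K_e = E_initial - E_final

First find the scattered photon energy:
Initial wavelength: λ = hc/E = 17.1486 pm
Compton shift: Δλ = λ_C(1 - cos(129°)) = 3.9532 pm
Final wavelength: λ' = 17.1486 + 3.9532 = 21.1018 pm
Final photon energy: E' = hc/λ' = 58.7552 keV

Electron kinetic energy:
K_e = E - E' = 72.3000 - 58.7552 = 13.5448 keV

(Intermediate values are shown rounded; full precision is carried through to the final answer.)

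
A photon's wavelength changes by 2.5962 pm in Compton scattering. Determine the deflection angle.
94.02°

From the Compton formula Δλ = λ_C(1 - cos θ), we can solve for θ:

cos θ = 1 - Δλ/λ_C

Given:
- Δλ = 2.5962 pm
- λ_C = h/(m_e·c) ≈ 2.42631024 pm

cos θ = 1 - 2.5962/2.42631024
cos θ = 1 - 1.070020
cos θ = -0.070020

θ = arccos(-0.070020)
θ = 94.02°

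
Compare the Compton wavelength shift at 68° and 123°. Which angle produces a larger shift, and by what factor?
123° produces the larger shift by a factor of 2.470

Calculate both shifts using Δλ = λ_C(1 - cos θ):

For θ₁ = 68°:
Δλ₁ = 2.4263 × (1 - cos(68°))
Δλ₁ = 2.4263 × 0.6254
Δλ₁ = 1.5174 pm

For θ₂ = 123°:
Δλ₂ = 2.4263 × (1 - cos(123°))
Δλ₂ = 2.4263 × 1.5446
Δλ₂ = 3.7478 pm

The 123° angle produces the larger shift.
Ratio: 3.7478/1.5174 = 2.470

(Intermediate values are shown rounded; full precision is carried through to the final answer.)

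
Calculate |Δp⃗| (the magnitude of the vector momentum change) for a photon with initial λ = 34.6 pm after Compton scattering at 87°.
2.5558e-23 kg·m/s

Photon momentum magnitude is p = h/λ.

Initial momentum:
p₀ = h/λ = 6.6261e-34/3.4600e-11 = 1.9150e-23 kg·m/s

After scattering:
λ' = λ + Δλ = 34.6 + 2.2993 = 36.8993 pm
p' = h/λ' = 6.6261e-34/3.6899e-11 = 1.7957e-23 kg·m/s

Momentum is a vector; the scattered photon's direction makes angle θ = 87° with the incident direction. The magnitude of the vector change Δp⃗ = p⃗₀ − p⃗' is found from the law of cosines:
|Δp⃗|² = p₀² + p'² − 2p₀p'cos θ
|Δp⃗|² = (1.9150e-23)² + (1.7957e-23)² − 2·1.9150e-23·1.7957e-23·cos(87°)
|Δp⃗| = 2.5558e-23 kg·m/s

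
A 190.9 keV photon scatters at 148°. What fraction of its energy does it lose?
0.4084 (or 40.84%)

Calculate initial and final photon energies:

Initial: E₀ = 190.9 keV → λ₀ = 6.4947 pm
Compton shift: Δλ = 4.4839 pm
Final wavelength: λ' = 10.9787 pm
Final energy: E' = 112.9320 keV

Fractional energy loss:
(E₀ - E')/E₀ = (190.9000 - 112.9320)/190.9000
= 77.9680/190.9000
= 0.4084
= 40.84%

(Intermediate values are shown rounded; full precision is carried through to the final answer.)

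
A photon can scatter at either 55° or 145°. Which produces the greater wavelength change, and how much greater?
145° produces the larger shift by a factor of 4.266

Calculate both shifts using Δλ = λ_C(1 - cos θ):

For θ₁ = 55°:
Δλ₁ = 2.4263 × (1 - cos(55°))
Δλ₁ = 2.4263 × 0.4264
Δλ₁ = 1.0346 pm

For θ₂ = 145°:
Δλ₂ = 2.4263 × (1 - cos(145°))
Δλ₂ = 2.4263 × 1.8192
Δλ₂ = 4.4138 pm

The 145° angle produces the larger shift.
Ratio: 4.4138/1.0346 = 4.266

(Intermediate values are shown rounded; full precision is carried through to the final answer.)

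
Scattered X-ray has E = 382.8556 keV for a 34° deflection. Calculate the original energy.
439.1000 keV

Convert final energy to wavelength (hc ≈ 1239.842 keV·pm):
λ' = hc/E' = 1239.842 / 382.8556 = 3.2384 pm

Calculate the Compton shift:
Δλ = λ_C(1 - cos(34°))
Δλ = 2.4263 × (1 - cos(34°))
Δλ = 0.4148 pm

Initial wavelength:
λ = λ' - Δλ = 3.2384 - 0.4148 = 2.8236 pm

Initial energy:
E = hc/λ = 1239.842 / 2.8236 = 439.1000 keV

(Intermediate values are shown rounded; full precision is carried through to the final answer.)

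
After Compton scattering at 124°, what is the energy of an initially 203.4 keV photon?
125.5070 keV

First convert energy to wavelength:
λ = hc/E, with hc ≈ 1239.842 keV·pm (i.e. 1239.842 eV·nm)

For E = 203.4 keV = 203400 eV:
λ = 1239.842 keV·pm / 203.4 keV
λ = 6.0956 pm

Calculate the Compton shift:
Δλ = λ_C(1 - cos(124°)) = 2.4263 × 1.5592
Δλ = 3.7831 pm

Final wavelength:
λ' = 6.0956 + 3.7831 = 9.8787 pm

Final energy:
E' = hc/λ' = 1239.842 / 9.8787 = 125.5070 keV

(Intermediate values are shown rounded; full precision is carried through to the final answer.)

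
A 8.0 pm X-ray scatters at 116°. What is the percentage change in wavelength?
43.6242%

Calculate the Compton shift:
Δλ = λ_C(1 - cos(116°))
Δλ = 2.4263 × (1 - cos(116°))
Δλ = 2.4263 × 1.4384
Δλ = 3.4899 pm

Percentage change:
(Δλ/λ₀) × 100 = (3.4899/8.0) × 100
= 43.6242%

(Intermediate values are shown rounded; full precision is carried through to the final answer.)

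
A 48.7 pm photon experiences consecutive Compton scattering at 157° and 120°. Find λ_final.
56.9992 pm

Apply Compton shift twice:

First scattering at θ₁ = 157°:
Δλ₁ = λ_C(1 - cos(157°))
Δλ₁ = 2.4263 × 1.9205
Δλ₁ = 4.6597 pm

After first scattering:
λ₁ = 48.7 + 4.6597 = 53.3597 pm

Second scattering at θ₂ = 120°:
Δλ₂ = λ_C(1 - cos(120°))
Δλ₂ = 2.4263 × 1.5000
Δλ₂ = 3.6395 pm

Final wavelength:
λ₂ = 53.3597 + 3.6395 = 56.9992 pm

Total shift: Δλ_total = 4.6597 + 3.6395 = 8.2992 pm

(Intermediate values are shown rounded; full precision is carried through to the final answer.)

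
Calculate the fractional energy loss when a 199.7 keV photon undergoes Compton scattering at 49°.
0.1185 (or 11.85%)

Calculate initial and final photon energies:

Initial: E₀ = 199.7 keV → λ₀ = 6.2085 pm
Compton shift: Δλ = 0.8345 pm
Final wavelength: λ' = 7.0430 pm
Final energy: E' = 176.0381 keV

Fractional energy loss:
(E₀ - E')/E₀ = (199.7000 - 176.0381)/199.7000
= 23.6619/199.7000
= 0.1185
= 11.85%

(Intermediate values are shown rounded; full precision is carried through to the final answer.)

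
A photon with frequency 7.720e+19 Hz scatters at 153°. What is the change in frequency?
4.181e+19 Hz (decrease)

Convert frequency to wavelength (c = 299792458 m/s):
λ₀ = c/f₀ = 299792458/7.720e+19 = 3.8833220e-12 m = 3.8833 pm

Calculate Compton shift:
Δλ = λ_C(1 - cos(153°)) = 4.5882 pm

Final wavelength:
λ' = λ₀ + Δλ = 3.8833 + 4.5882 = 8.4715 pm

Final frequency:
f' = c/λ' = 299792458/8.4714905e-12 = 3.5388396e+19 Hz

Frequency shift (decrease):
Δf = f₀ - f' = 7.720e+19 - 3.5388396e+19 = 4.181e+19 Hz

(Intermediate values are shown rounded; full precision is carried through to the final answer.)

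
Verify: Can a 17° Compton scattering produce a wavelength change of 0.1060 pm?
Yes, consistent

Calculate the expected shift for θ = 17°:

Δλ_expected = λ_C(1 - cos(17°))
Δλ_expected = 2.4263 × (1 - cos(17°))
Δλ_expected = 2.4263 × 0.0437
Δλ_expected = 0.1060 pm

Given shift: 0.1060 pm
Expected shift: 0.1060 pm
Difference: 0.0000 pm

The values match. This is consistent with Compton scattering at the stated angle.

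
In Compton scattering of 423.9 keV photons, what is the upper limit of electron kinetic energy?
264.4854 keV

Maximum energy transfer occurs at θ = 180° (backscattering).

Initial photon: E₀ = 423.9 keV → λ₀ = 2.9248 pm

Maximum Compton shift (at 180°):
Δλ_max = 2λ_C = 2 × 2.4263 = 4.8526 pm

Final wavelength:
λ' = 2.9248 + 4.8526 = 7.7775 pm

Minimum photon energy (maximum energy to electron):
E'_min = hc/λ' = 159.4146 keV

Maximum electron kinetic energy:
K_max = E₀ - E'_min = 423.9000 - 159.4146 = 264.4854 keV

(Intermediate values are shown rounded; full precision is carried through to the final answer.)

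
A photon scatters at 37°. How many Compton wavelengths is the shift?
0.2014 λ_C

The Compton shift formula is:
Δλ = λ_C(1 - cos θ)

Dividing both sides by λ_C:
Δλ/λ_C = 1 - cos θ

For θ = 37°:
Δλ/λ_C = 1 - cos(37°)
Δλ/λ_C = 1 - 0.7986
Δλ/λ_C = 0.2014

This means the shift is 0.2014 × λ_C = 0.4886 pm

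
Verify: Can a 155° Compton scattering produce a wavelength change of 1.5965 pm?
No, inconsistent

Calculate the expected shift for θ = 155°:

Δλ_expected = λ_C(1 - cos(155°))
Δλ_expected = 2.4263 × (1 - cos(155°))
Δλ_expected = 2.4263 × 1.9063
Δλ_expected = 4.6253 pm

Given shift: 1.5965 pm
Expected shift: 4.6253 pm
Difference: 3.0288 pm

The values do not match. The given shift corresponds to θ ≈ 70.0°, not 155°.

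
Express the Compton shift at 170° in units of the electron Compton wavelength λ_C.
1.9848 λ_C

The Compton shift formula is:
Δλ = λ_C(1 - cos θ)

Dividing both sides by λ_C:
Δλ/λ_C = 1 - cos θ

For θ = 170°:
Δλ/λ_C = 1 - cos(170°)
Δλ/λ_C = 1 - -0.9848
Δλ/λ_C = 1.9848

This means the shift is 1.9848 × λ_C = 4.8158 pm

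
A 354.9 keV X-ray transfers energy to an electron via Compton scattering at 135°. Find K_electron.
192.5207 keV

By energy conservation: K_e = E_initial - E_final

First find the scattered photon energy:
Initial wavelength: λ = hc/E = 3.4935 pm
Compton shift: Δλ = λ_C(1 - cos(135°)) = 4.1420 pm
Final wavelength: λ' = 3.4935 + 4.1420 = 7.6355 pm
Final photon energy: E' = hc/λ' = 162.3793 keV

Electron kinetic energy:
K_e = E - E' = 354.9000 - 162.3793 = 192.5207 keV

(Intermediate values are shown rounded; full precision is carried through to the final answer.)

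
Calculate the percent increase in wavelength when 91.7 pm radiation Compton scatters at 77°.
2.0507%

Calculate the Compton shift:
Δλ = λ_C(1 - cos(77°))
Δλ = 2.4263 × (1 - cos(77°))
Δλ = 2.4263 × 0.7750
Δλ = 1.8805 pm

Percentage change:
(Δλ/λ₀) × 100 = (1.8805/91.7) × 100
= 2.0507%

(Intermediate values are shown rounded; full precision is carried through to the final answer.)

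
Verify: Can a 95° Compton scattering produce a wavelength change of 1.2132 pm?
No, inconsistent

Calculate the expected shift for θ = 95°:

Δλ_expected = λ_C(1 - cos(95°))
Δλ_expected = 2.4263 × (1 - cos(95°))
Δλ_expected = 2.4263 × 1.0872
Δλ_expected = 2.6378 pm

Given shift: 1.2132 pm
Expected shift: 2.6378 pm
Difference: 1.4246 pm

The values do not match. The given shift corresponds to θ ≈ 60.0°, not 95°.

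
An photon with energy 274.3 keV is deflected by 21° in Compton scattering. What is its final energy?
264.8569 keV

First convert energy to wavelength:
λ = hc/E, with hc ≈ 1239.842 keV·pm (i.e. 1239.842 eV·nm)

For E = 274.3 keV = 274300 eV:
λ = 1239.842 keV·pm / 274.3 keV
λ = 4.5200 pm

Calculate the Compton shift:
Δλ = λ_C(1 - cos(21°)) = 2.4263 × 0.0664
Δλ = 0.1612 pm

Final wavelength:
λ' = 4.5200 + 0.1612 = 4.6812 pm

Final energy:
E' = hc/λ' = 1239.842 / 4.6812 = 264.8569 keV

(Intermediate values are shown rounded; full precision is carried through to the final answer.)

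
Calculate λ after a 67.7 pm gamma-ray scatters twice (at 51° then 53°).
69.5655 pm

Apply Compton shift twice:

First scattering at θ₁ = 51°:
Δλ₁ = λ_C(1 - cos(51°))
Δλ₁ = 2.4263 × 0.3707
Δλ₁ = 0.8994 pm

After first scattering:
λ₁ = 67.7 + 0.8994 = 68.5994 pm

Second scattering at θ₂ = 53°:
Δλ₂ = λ_C(1 - cos(53°))
Δλ₂ = 2.4263 × 0.3982
Δλ₂ = 0.9661 pm

Final wavelength:
λ₂ = 68.5994 + 0.9661 = 69.5655 pm

Total shift: Δλ_total = 0.8994 + 0.9661 = 1.8655 pm

(Intermediate values are shown rounded; full precision is carried through to the final answer.)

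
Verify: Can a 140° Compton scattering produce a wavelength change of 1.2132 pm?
No, inconsistent

Calculate the expected shift for θ = 140°:

Δλ_expected = λ_C(1 - cos(140°))
Δλ_expected = 2.4263 × (1 - cos(140°))
Δλ_expected = 2.4263 × 1.7660
Δλ_expected = 4.2850 pm

Given shift: 1.2132 pm
Expected shift: 4.2850 pm
Difference: 3.0718 pm

The values do not match. The given shift corresponds to θ ≈ 60.0°, not 140°.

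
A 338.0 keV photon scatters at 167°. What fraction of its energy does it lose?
0.5663 (or 56.63%)

Calculate initial and final photon energies:

Initial: E₀ = 338.0 keV → λ₀ = 3.6682 pm
Compton shift: Δλ = 4.7904 pm
Final wavelength: λ' = 8.4586 pm
Final energy: E' = 146.5776 keV

Fractional energy loss:
(E₀ - E')/E₀ = (338.0000 - 146.5776)/338.0000
= 191.4224/338.0000
= 0.5663
= 56.63%

(Intermediate values are shown rounded; full precision is carried through to the final answer.)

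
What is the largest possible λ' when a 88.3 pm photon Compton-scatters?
93.1526 pm (at θ = 180°)

The Compton shift is Δλ = λ_C(1 − cos θ).

Since cos θ ranges from −1 to 1, the factor (1 − cos θ) ranges from 0 to 2; the maximum shift occurs at θ = 180° (backscattering):
Δλ_max = 2λ_C = 2 × 2.4263 pm = 4.8526 pm

Maximum scattered wavelength:
λ'_max = λ₀ + Δλ_max = 88.3 + 4.8526 = 93.1526 pm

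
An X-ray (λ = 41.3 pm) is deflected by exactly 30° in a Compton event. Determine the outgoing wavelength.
41.6251 pm

Using the Compton formula: λ' = λ + λ_C(1 − cos θ)

For θ = 30°, cos θ = √3/2 (exact) ≈ 0.8660, so:
1 − cos 30° = 1 − (√3/2) ≈ 0.1340

Δλ = λ_C × 0.1340 = 2.4263 × 0.1340 = 0.3251 pm

λ' = 41.3 + 0.3251 = 41.6251 pm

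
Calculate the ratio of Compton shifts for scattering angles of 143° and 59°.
143° produces the larger shift by a factor of 3.709

Calculate both shifts using Δλ = λ_C(1 - cos θ):

For θ₁ = 59°:
Δλ₁ = 2.4263 × (1 - cos(59°))
Δλ₁ = 2.4263 × 0.4850
Δλ₁ = 1.1767 pm

For θ₂ = 143°:
Δλ₂ = 2.4263 × (1 - cos(143°))
Δλ₂ = 2.4263 × 1.7986
Δλ₂ = 4.3640 pm

The 143° angle produces the larger shift.
Ratio: 4.3640/1.1767 = 3.709

(Intermediate values are shown rounded; full precision is carried through to the final answer.)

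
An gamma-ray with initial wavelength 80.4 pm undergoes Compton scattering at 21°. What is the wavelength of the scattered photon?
80.5612 pm

Using the Compton scattering formula:
λ' = λ + Δλ = λ + λ_C(1 - cos θ)

Given:
- Initial wavelength λ = 80.4 pm
- Scattering angle θ = 21°
- Compton wavelength λ_C ≈ 2.4263 pm

Calculate the shift:
Δλ = 2.4263 × (1 - cos(21°))
Δλ = 2.4263 × 0.0664
Δλ = 0.1612 pm

Final wavelength:
λ' = 80.4 + 0.1612 = 80.5612 pm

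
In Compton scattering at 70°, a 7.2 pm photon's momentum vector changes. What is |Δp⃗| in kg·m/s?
9.6961e-23 kg·m/s

Photon momentum magnitude is p = h/λ.

Initial momentum:
p₀ = h/λ = 6.6261e-34/7.2000e-12 = 9.2029e-23 kg·m/s

After scattering:
λ' = λ + Δλ = 7.2 + 1.5965 = 8.7965 pm
p' = h/λ' = 6.6261e-34/8.7965e-12 = 7.5327e-23 kg·m/s

Momentum is a vector; the scattered photon's direction makes angle θ = 70° with the incident direction. The magnitude of the vector change Δp⃗ = p⃗₀ − p⃗' is found from the law of cosines:
|Δp⃗|² = p₀² + p'² − 2p₀p'cos θ
|Δp⃗|² = (9.2029e-23)² + (7.5327e-23)² − 2·9.2029e-23·7.5327e-23·cos(70°)
|Δp⃗| = 9.6961e-23 kg·m/s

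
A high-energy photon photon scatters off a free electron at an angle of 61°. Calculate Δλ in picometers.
1.2500 pm

Using the Compton scattering formula:
Δλ = λ_C(1 - cos θ)

where λ_C = h/(m_e·c) ≈ 2.4263 pm is the Compton wavelength of an electron.

For θ = 61°:
cos(61°) = 0.4848
1 - cos(61°) = 0.5152

Δλ = 2.4263 × 0.5152
Δλ = 1.2500 pm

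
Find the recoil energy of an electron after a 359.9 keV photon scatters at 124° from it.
188.3679 keV

By energy conservation: K_e = E_initial - E_final

First find the scattered photon energy:
Initial wavelength: λ = hc/E = 3.4450 pm
Compton shift: Δλ = λ_C(1 - cos(124°)) = 3.7831 pm
Final wavelength: λ' = 3.4450 + 3.7831 = 7.2280 pm
Final photon energy: E' = hc/λ' = 171.5321 keV

Electron kinetic energy:
K_e = E - E' = 359.9000 - 171.5321 = 188.3679 keV

(Intermediate values are shown rounded; full precision is carried through to the final answer.)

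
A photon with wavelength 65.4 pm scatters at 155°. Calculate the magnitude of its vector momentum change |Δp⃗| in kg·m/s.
1.9130e-23 kg·m/s

Photon momentum magnitude is p = h/λ.

Initial momentum:
p₀ = h/λ = 6.6261e-34/6.5400e-11 = 1.0132e-23 kg·m/s

After scattering:
λ' = λ + Δλ = 65.4 + 4.6253 = 70.0253 pm
p' = h/λ' = 6.6261e-34/7.0025e-11 = 9.4624e-24 kg·m/s

Momentum is a vector; the scattered photon's direction makes angle θ = 155° with the incident direction. The magnitude of the vector change Δp⃗ = p⃗₀ − p⃗' is found from the law of cosines:
|Δp⃗|² = p₀² + p'² − 2p₀p'cos θ
|Δp⃗|² = (1.0132e-23)² + (9.4624e-24)² − 2·1.0132e-23·9.4624e-24·cos(155°)
|Δp⃗| = 1.9130e-23 kg·m/s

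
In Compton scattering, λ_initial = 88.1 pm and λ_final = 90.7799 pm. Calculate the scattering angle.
96.00°

First find the wavelength shift:
Δλ = λ' - λ = 90.7799 - 88.1 = 2.6799 pm

Using Δλ = λ_C(1 - cos θ), with λ_C = h/(m_e·c) ≈ 2.42631024 pm:
cos θ = 1 - Δλ/λ_C
cos θ = 1 - 2.6799/2.42631024
cos θ = -0.104517

θ = arccos(-0.104517)
θ = 96.00°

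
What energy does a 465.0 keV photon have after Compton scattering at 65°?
304.8366 keV

First convert energy to wavelength:
λ = hc/E, with hc ≈ 1239.842 keV·pm (i.e. 1239.842 eV·nm)

For E = 465.0 keV = 465000 eV:
λ = 1239.842 keV·pm / 465.0 keV
λ = 2.6663 pm

Calculate the Compton shift:
Δλ = λ_C(1 - cos(65°)) = 2.4263 × 0.5774
Δλ = 1.4009 pm

Final wavelength:
λ' = 2.6663 + 1.4009 = 4.0672 pm

Final energy:
E' = hc/λ' = 1239.842 / 4.0672 = 304.8366 keV

(Intermediate values are shown rounded; full precision is carried through to the final answer.)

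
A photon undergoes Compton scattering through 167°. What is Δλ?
4.7904 pm

Using the Compton scattering formula:
Δλ = λ_C(1 - cos θ)

where λ_C = h/(m_e·c) ≈ 2.4263 pm is the Compton wavelength of an electron.

For θ = 167°:
cos(167°) = -0.9744
1 - cos(167°) = 1.9744

Δλ = 2.4263 × 1.9744
Δλ = 4.7904 pm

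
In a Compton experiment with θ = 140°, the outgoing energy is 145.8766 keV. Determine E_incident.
294.2002 keV

Convert final energy to wavelength (hc ≈ 1239.842 keV·pm):
λ' = hc/E' = 1239.842 / 145.8766 = 8.4993 pm

Calculate the Compton shift:
Δλ = λ_C(1 - cos(140°))
Δλ = 2.4263 × (1 - cos(140°))
Δλ = 4.2850 pm

Initial wavelength:
λ = λ' - Δλ = 8.4993 - 4.2850 = 4.2143 pm

Initial energy:
E = hc/λ = 1239.842 / 4.2143 = 294.2002 keV

(Intermediate values are shown rounded; full precision is carried through to the final answer.)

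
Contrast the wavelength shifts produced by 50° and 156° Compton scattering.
156° produces the larger shift by a factor of 5.357

Calculate both shifts using Δλ = λ_C(1 - cos θ):

For θ₁ = 50°:
Δλ₁ = 2.4263 × (1 - cos(50°))
Δλ₁ = 2.4263 × 0.3572
Δλ₁ = 0.8667 pm

For θ₂ = 156°:
Δλ₂ = 2.4263 × (1 - cos(156°))
Δλ₂ = 2.4263 × 1.9135
Δλ₂ = 4.6429 pm

The 156° angle produces the larger shift.
Ratio: 4.6429/0.8667 = 5.357

(Intermediate values are shown rounded; full precision is carried through to the final answer.)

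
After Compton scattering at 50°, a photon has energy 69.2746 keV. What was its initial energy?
72.8000 keV

Convert final energy to wavelength (hc ≈ 1239.842 keV·pm):
λ' = hc/E' = 1239.842 / 69.2746 = 17.8975 pm

Calculate the Compton shift:
Δλ = λ_C(1 - cos(50°))
Δλ = 2.4263 × (1 - cos(50°))
Δλ = 0.8667 pm

Initial wavelength:
λ = λ' - Δλ = 17.8975 - 0.8667 = 17.0308 pm

Initial energy:
E = hc/λ = 1239.842 / 17.0308 = 72.8000 keV

(Intermediate values are shown rounded; full precision is carried through to the final answer.)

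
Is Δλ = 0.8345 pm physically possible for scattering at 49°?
Yes, consistent

Calculate the expected shift for θ = 49°:

Δλ_expected = λ_C(1 - cos(49°))
Δλ_expected = 2.4263 × (1 - cos(49°))
Δλ_expected = 2.4263 × 0.3439
Δλ_expected = 0.8345 pm

Given shift: 0.8345 pm
Expected shift: 0.8345 pm
Difference: 0.0000 pm

The values match. This is consistent with Compton scattering at the stated angle.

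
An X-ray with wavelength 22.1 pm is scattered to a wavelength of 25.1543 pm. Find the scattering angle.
105.00°

First find the wavelength shift:
Δλ = λ' - λ = 25.1543 - 22.1 = 3.0543 pm

Using Δλ = λ_C(1 - cos θ), with λ_C = h/(m_e·c) ≈ 2.42631024 pm:
cos θ = 1 - Δλ/λ_C
cos θ = 1 - 3.0543/2.42631024
cos θ = -0.258825

θ = arccos(-0.258825)
θ = 105.00°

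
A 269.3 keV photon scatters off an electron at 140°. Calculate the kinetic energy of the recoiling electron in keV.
129.8182 keV

By energy conservation: K_e = E_initial - E_final

First find the scattered photon energy:
Initial wavelength: λ = hc/E = 4.6039 pm
Compton shift: Δλ = λ_C(1 - cos(140°)) = 4.2850 pm
Final wavelength: λ' = 4.6039 + 4.2850 = 8.8889 pm
Final photon energy: E' = hc/λ' = 139.4818 keV

Electron kinetic energy:
K_e = E - E' = 269.3000 - 139.4818 = 129.8182 keV

(Intermediate values are shown rounded; full precision is carried through to the final answer.)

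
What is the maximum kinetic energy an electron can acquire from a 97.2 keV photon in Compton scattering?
26.7872 keV

Maximum energy transfer occurs at θ = 180° (backscattering).

Initial photon: E₀ = 97.2 keV → λ₀ = 12.7556 pm

Maximum Compton shift (at 180°):
Δλ_max = 2λ_C = 2 × 2.4263 = 4.8526 pm

Final wavelength:
λ' = 12.7556 + 4.8526 = 17.6082 pm

Minimum photon energy (maximum energy to electron):
E'_min = hc/λ' = 70.4128 keV

Maximum electron kinetic energy:
K_max = E₀ - E'_min = 97.2000 - 70.4128 = 26.7872 keV

(Intermediate values are shown rounded; full precision is carried through to the final answer.)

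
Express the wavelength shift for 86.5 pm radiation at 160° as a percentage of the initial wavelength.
5.4408%

Calculate the Compton shift:
Δλ = λ_C(1 - cos(160°))
Δλ = 2.4263 × (1 - cos(160°))
Δλ = 2.4263 × 1.9397
Δλ = 4.7063 pm

Percentage change:
(Δλ/λ₀) × 100 = (4.7063/86.5) × 100
= 5.4408%

(Intermediate values are shown rounded; full precision is carried through to the final answer.)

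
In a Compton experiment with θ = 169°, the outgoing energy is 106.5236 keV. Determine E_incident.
181.4999 keV

Convert final energy to wavelength (hc ≈ 1239.842 keV·pm):
λ' = hc/E' = 1239.842 / 106.5236 = 11.6391 pm

Calculate the Compton shift:
Δλ = λ_C(1 - cos(169°))
Δλ = 2.4263 × (1 - cos(169°))
Δλ = 4.8080 pm

Initial wavelength:
λ = λ' - Δλ = 11.6391 - 4.8080 = 6.8311 pm

Initial energy:
E = hc/λ = 1239.842 / 6.8311 = 181.4999 keV

(Intermediate values are shown rounded; full precision is carried through to the final answer.)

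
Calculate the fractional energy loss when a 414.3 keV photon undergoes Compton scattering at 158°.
0.6098 (or 60.98%)

Calculate initial and final photon energies:

Initial: E₀ = 414.3 keV → λ₀ = 2.9926 pm
Compton shift: Δλ = 4.6759 pm
Final wavelength: λ' = 7.6686 pm
Final energy: E' = 161.6785 keV

Fractional energy loss:
(E₀ - E')/E₀ = (414.3000 - 161.6785)/414.3000
= 252.6215/414.3000
= 0.6098
= 60.98%

(Intermediate values are shown rounded; full precision is carried through to the final answer.)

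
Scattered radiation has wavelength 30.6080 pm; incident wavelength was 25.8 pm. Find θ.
168.99°

First find the wavelength shift:
Δλ = λ' - λ = 30.6080 - 25.8 = 4.8080 pm

Using Δλ = λ_C(1 - cos θ), with λ_C = h/(m_e·c) ≈ 2.42631024 pm:
cos θ = 1 - Δλ/λ_C
cos θ = 1 - 4.8080/2.42631024
cos θ = -0.981610

θ = arccos(-0.981610)
θ = 168.99°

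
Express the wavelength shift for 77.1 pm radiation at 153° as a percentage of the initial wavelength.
5.9509%

Calculate the Compton shift:
Δλ = λ_C(1 - cos(153°))
Δλ = 2.4263 × (1 - cos(153°))
Δλ = 2.4263 × 1.8910
Δλ = 4.5882 pm

Percentage change:
(Δλ/λ₀) × 100 = (4.5882/77.1) × 100
= 5.9509%

(Intermediate values are shown rounded; full precision is carried through to the final answer.)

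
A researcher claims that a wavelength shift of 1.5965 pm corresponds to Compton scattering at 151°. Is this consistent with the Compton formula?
No, inconsistent

Calculate the expected shift for θ = 151°:

Δλ_expected = λ_C(1 - cos(151°))
Δλ_expected = 2.4263 × (1 - cos(151°))
Δλ_expected = 2.4263 × 1.8746
Δλ_expected = 4.5484 pm

Given shift: 1.5965 pm
Expected shift: 4.5484 pm
Difference: 2.9519 pm

The values do not match. The given shift corresponds to θ ≈ 70.0°, not 151°.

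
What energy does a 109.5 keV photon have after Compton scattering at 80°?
93.0271 keV

First convert energy to wavelength:
λ = hc/E, with hc ≈ 1239.842 keV·pm (i.e. 1239.842 eV·nm)

For E = 109.5 keV = 109500 eV:
λ = 1239.842 keV·pm / 109.5 keV
λ = 11.3228 pm

Calculate the Compton shift:
Δλ = λ_C(1 - cos(80°)) = 2.4263 × 0.8264
Δλ = 2.0050 pm

Final wavelength:
λ' = 11.3228 + 2.0050 = 13.3277 pm

Final energy:
E' = hc/λ' = 1239.842 / 13.3277 = 93.0271 keV

(Intermediate values are shown rounded; full precision is carried through to the final answer.)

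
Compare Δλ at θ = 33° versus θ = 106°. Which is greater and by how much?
106° produces the larger shift by a factor of 7.907

Calculate both shifts using Δλ = λ_C(1 - cos θ):

For θ₁ = 33°:
Δλ₁ = 2.4263 × (1 - cos(33°))
Δλ₁ = 2.4263 × 0.1613
Δλ₁ = 0.3914 pm

For θ₂ = 106°:
Δλ₂ = 2.4263 × (1 - cos(106°))
Δλ₂ = 2.4263 × 1.2756
Δλ₂ = 3.0951 pm

The 106° angle produces the larger shift.
Ratio: 3.0951/0.3914 = 7.907

(Intermediate values are shown rounded; full precision is carried through to the final answer.)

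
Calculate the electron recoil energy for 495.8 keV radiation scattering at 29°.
53.7730 keV

By energy conservation: K_e = E_initial - E_final

First find the scattered photon energy:
Initial wavelength: λ = hc/E = 2.5007 pm
Compton shift: Δλ = λ_C(1 - cos(29°)) = 0.3042 pm
Final wavelength: λ' = 2.5007 + 0.3042 = 2.8049 pm
Final photon energy: E' = hc/λ' = 442.0270 keV

Electron kinetic energy:
K_e = E - E' = 495.8000 - 442.0270 = 53.7730 keV

(Intermediate values are shown rounded; full precision is carried through to the final answer.)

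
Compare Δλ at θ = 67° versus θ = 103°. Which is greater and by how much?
103° produces the larger shift by a factor of 2.011

Calculate both shifts using Δλ = λ_C(1 - cos θ):

For θ₁ = 67°:
Δλ₁ = 2.4263 × (1 - cos(67°))
Δλ₁ = 2.4263 × 0.6093
Δλ₁ = 1.4783 pm

For θ₂ = 103°:
Δλ₂ = 2.4263 × (1 - cos(103°))
Δλ₂ = 2.4263 × 1.2250
Δλ₂ = 2.9721 pm

The 103° angle produces the larger shift.
Ratio: 2.9721/1.4783 = 2.011

(Intermediate values are shown rounded; full precision is carried through to the final answer.)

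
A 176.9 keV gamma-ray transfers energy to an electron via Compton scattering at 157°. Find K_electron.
70.6441 keV

By energy conservation: K_e = E_initial - E_final

First find the scattered photon energy:
Initial wavelength: λ = hc/E = 7.0087 pm
Compton shift: Δλ = λ_C(1 - cos(157°)) = 4.6597 pm
Final wavelength: λ' = 7.0087 + 4.6597 = 11.6685 pm
Final photon energy: E' = hc/λ' = 106.2559 keV

Electron kinetic energy:
K_e = E - E' = 176.9000 - 106.2559 = 70.6441 keV

(Intermediate values are shown rounded; full precision is carried through to the final answer.)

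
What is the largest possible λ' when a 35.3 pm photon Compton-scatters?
40.1526 pm (at θ = 180°)

The Compton shift is Δλ = λ_C(1 − cos θ).

Since cos θ ranges from −1 to 1, the factor (1 − cos θ) ranges from 0 to 2; the maximum shift occurs at θ = 180° (backscattering):
Δλ_max = 2λ_C = 2 × 2.4263 pm = 4.8526 pm

Maximum scattered wavelength:
λ'_max = λ₀ + Δλ_max = 35.3 + 4.8526 = 40.1526 pm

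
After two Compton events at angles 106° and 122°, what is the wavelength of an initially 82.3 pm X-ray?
89.1072 pm

Apply Compton shift twice:

First scattering at θ₁ = 106°:
Δλ₁ = λ_C(1 - cos(106°))
Δλ₁ = 2.4263 × 1.2756
Δλ₁ = 3.0951 pm

After first scattering:
λ₁ = 82.3 + 3.0951 = 85.3951 pm

Second scattering at θ₂ = 122°:
Δλ₂ = λ_C(1 - cos(122°))
Δλ₂ = 2.4263 × 1.5299
Δλ₂ = 3.7121 pm

Final wavelength:
λ₂ = 85.3951 + 3.7121 = 89.1072 pm

Total shift: Δλ_total = 3.0951 + 3.7121 = 6.8072 pm

(Intermediate values are shown rounded; full precision is carried through to the final answer.)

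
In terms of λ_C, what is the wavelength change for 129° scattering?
1.6293 λ_C

The Compton shift formula is:
Δλ = λ_C(1 - cos θ)

Dividing both sides by λ_C:
Δλ/λ_C = 1 - cos θ

For θ = 129°:
Δλ/λ_C = 1 - cos(129°)
Δλ/λ_C = 1 - -0.6293
Δλ/λ_C = 1.6293

This means the shift is 1.6293 × λ_C = 3.9532 pm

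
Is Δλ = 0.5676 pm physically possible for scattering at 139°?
No, inconsistent

Calculate the expected shift for θ = 139°:

Δλ_expected = λ_C(1 - cos(139°))
Δλ_expected = 2.4263 × (1 - cos(139°))
Δλ_expected = 2.4263 × 1.7547
Δλ_expected = 4.2575 pm

Given shift: 0.5676 pm
Expected shift: 4.2575 pm
Difference: 3.6898 pm

The values do not match. The given shift corresponds to θ ≈ 40.0°, not 139°.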